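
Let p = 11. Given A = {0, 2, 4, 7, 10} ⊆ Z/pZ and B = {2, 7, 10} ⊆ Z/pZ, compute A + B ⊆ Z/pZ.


Work in Z/11Z: reduce every sum a + b modulo 11.
Enumerate all 15 pairs:
a = 0: 0+2=2, 0+7=7, 0+10=10
a = 2: 2+2=4, 2+7=9, 2+10=1
a = 4: 4+2=6, 4+7=0, 4+10=3
a = 7: 7+2=9, 7+7=3, 7+10=6
a = 10: 10+2=1, 10+7=6, 10+10=9
Distinct residues collected: {0, 1, 2, 3, 4, 6, 7, 9, 10}
|A + B| = 9 (out of 11 total residues).

A + B = {0, 1, 2, 3, 4, 6, 7, 9, 10}


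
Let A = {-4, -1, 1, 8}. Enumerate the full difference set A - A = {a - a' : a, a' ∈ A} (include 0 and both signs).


A - A = {a - a' : a, a' ∈ A}.
Compute a - a' for each ordered pair (a, a'):
a = -4: -4--4=0, -4--1=-3, -4-1=-5, -4-8=-12
a = -1: -1--4=3, -1--1=0, -1-1=-2, -1-8=-9
a = 1: 1--4=5, 1--1=2, 1-1=0, 1-8=-7
a = 8: 8--4=12, 8--1=9, 8-1=7, 8-8=0
Collecting distinct values (and noting 0 appears from a-a):
A - A = {-12, -9, -7, -5, -3, -2, 0, 2, 3, 5, 7, 9, 12}
|A - A| = 13

A - A = {-12, -9, -7, -5, -3, -2, 0, 2, 3, 5, 7, 9, 12}


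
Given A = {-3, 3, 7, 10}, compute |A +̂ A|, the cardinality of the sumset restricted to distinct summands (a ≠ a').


Restricted sumset: A +̂ A = {a + a' : a ∈ A, a' ∈ A, a ≠ a'}.
Equivalently, take A + A and drop any sum 2a that is achievable ONLY as a + a for a ∈ A (i.e. sums representable only with equal summands).
Enumerate pairs (a, a') with a < a' (symmetric, so each unordered pair gives one sum; this covers all a ≠ a'):
  -3 + 3 = 0
  -3 + 7 = 4
  -3 + 10 = 7
  3 + 7 = 10
  3 + 10 = 13
  7 + 10 = 17
Collected distinct sums: {0, 4, 7, 10, 13, 17}
|A +̂ A| = 6
(Reference bound: |A +̂ A| ≥ 2|A| - 3 for |A| ≥ 2, with |A| = 4 giving ≥ 5.)

|A +̂ A| = 6


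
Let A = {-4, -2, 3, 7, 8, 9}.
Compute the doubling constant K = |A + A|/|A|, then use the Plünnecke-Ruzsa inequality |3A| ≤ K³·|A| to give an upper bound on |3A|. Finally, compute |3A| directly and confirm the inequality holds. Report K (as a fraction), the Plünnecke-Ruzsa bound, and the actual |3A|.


|A| = 6.
Step 1: Compute A + A by enumerating all 36 pairs.
A + A = {-8, -6, -4, -1, 1, 3, 4, 5, 6, 7, 10, 11, 12, 14, 15, 16, 17, 18}, so |A + A| = 18.
Step 2: Doubling constant K = |A + A|/|A| = 18/6 = 18/6 ≈ 3.0000.
Step 3: Plünnecke-Ruzsa gives |3A| ≤ K³·|A| = (3.0000)³ · 6 ≈ 162.0000.
Step 4: Compute 3A = A + A + A directly by enumerating all triples (a,b,c) ∈ A³; |3A| = 35.
Step 5: Check 35 ≤ 162.0000? Yes ✓.

K = 18/6, Plünnecke-Ruzsa bound K³|A| ≈ 162.0000, |3A| = 35, inequality holds.


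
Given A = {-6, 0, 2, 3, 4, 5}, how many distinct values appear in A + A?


A + A = {a + a' : a, a' ∈ A}; |A| = 6.
General bounds: 2|A| - 1 ≤ |A + A| ≤ |A|(|A|+1)/2, i.e. 11 ≤ |A + A| ≤ 21.
Lower bound 2|A|-1 is attained iff A is an arithmetic progression.
Enumerate sums a + a' for a ≤ a' (symmetric, so this suffices):
a = -6: -6+-6=-12, -6+0=-6, -6+2=-4, -6+3=-3, -6+4=-2, -6+5=-1
a = 0: 0+0=0, 0+2=2, 0+3=3, 0+4=4, 0+5=5
a = 2: 2+2=4, 2+3=5, 2+4=6, 2+5=7
a = 3: 3+3=6, 3+4=7, 3+5=8
a = 4: 4+4=8, 4+5=9
a = 5: 5+5=10
Distinct sums: {-12, -6, -4, -3, -2, -1, 0, 2, 3, 4, 5, 6, 7, 8, 9, 10}
|A + A| = 16

|A + A| = 16


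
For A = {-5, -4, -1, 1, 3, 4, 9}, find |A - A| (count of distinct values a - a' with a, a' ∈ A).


A - A = {a - a' : a, a' ∈ A}; |A| = 7.
Bounds: 2|A|-1 ≤ |A - A| ≤ |A|² - |A| + 1, i.e. 13 ≤ |A - A| ≤ 43.
Note: 0 ∈ A - A always (from a - a). The set is symmetric: if d ∈ A - A then -d ∈ A - A.
Enumerate nonzero differences d = a - a' with a > a' (then include -d):
Positive differences: {1, 2, 3, 4, 5, 6, 7, 8, 9, 10, 13, 14}
Full difference set: {0} ∪ (positive diffs) ∪ (negative diffs).
|A - A| = 1 + 2·12 = 25 (matches direct enumeration: 25).

|A - A| = 25


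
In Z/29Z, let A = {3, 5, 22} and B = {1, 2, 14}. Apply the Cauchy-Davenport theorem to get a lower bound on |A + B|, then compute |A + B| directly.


Cauchy-Davenport: |A + B| ≥ min(p, |A| + |B| - 1) for A, B nonempty in Z/pZ.
|A| = 3, |B| = 3, p = 29.
CD lower bound = min(29, 3 + 3 - 1) = min(29, 5) = 5.
Compute A + B mod 29 directly:
a = 3: 3+1=4, 3+2=5, 3+14=17
a = 5: 5+1=6, 5+2=7, 5+14=19
a = 22: 22+1=23, 22+2=24, 22+14=7
A + B = {4, 5, 6, 7, 17, 19, 23, 24}, so |A + B| = 8.
Verify: 8 ≥ 5? Yes ✓.

CD lower bound = 5, actual |A + B| = 8.


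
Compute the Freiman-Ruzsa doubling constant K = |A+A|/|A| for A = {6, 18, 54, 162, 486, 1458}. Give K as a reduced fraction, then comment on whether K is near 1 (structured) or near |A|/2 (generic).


|A| = 6.
Compute A + A by enumerating all 36 pairs.
A + A = {12, 24, 36, 60, 72, 108, 168, 180, 216, 324, 492, 504, 540, 648, 972, 1464, 1476, 1512, 1620, 1944, 2916}, so |A + A| = 21.
K = |A + A| / |A| = 21/6 = 7/2 ≈ 3.5000.
Reference: AP of size 6 gives K = 11/6 ≈ 1.8333; a fully generic set of size 6 gives K ≈ 3.5000.

|A| = 6, |A + A| = 21, K = 21/6 = 7/2.


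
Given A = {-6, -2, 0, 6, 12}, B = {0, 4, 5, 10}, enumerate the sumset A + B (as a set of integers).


A + B = {a + b : a ∈ A, b ∈ B}.
Enumerate all |A|·|B| = 5·4 = 20 pairs (a, b) and collect distinct sums.
a = -6: -6+0=-6, -6+4=-2, -6+5=-1, -6+10=4
a = -2: -2+0=-2, -2+4=2, -2+5=3, -2+10=8
a = 0: 0+0=0, 0+4=4, 0+5=5, 0+10=10
a = 6: 6+0=6, 6+4=10, 6+5=11, 6+10=16
a = 12: 12+0=12, 12+4=16, 12+5=17, 12+10=22
Collecting distinct sums: A + B = {-6, -2, -1, 0, 2, 3, 4, 5, 6, 8, 10, 11, 12, 16, 17, 22}
|A + B| = 16

A + B = {-6, -2, -1, 0, 2, 3, 4, 5, 6, 8, 10, 11, 12, 16, 17, 22}


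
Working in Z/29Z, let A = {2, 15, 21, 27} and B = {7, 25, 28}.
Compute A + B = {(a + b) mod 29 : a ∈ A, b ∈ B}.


Work in Z/29Z: reduce every sum a + b modulo 29.
Enumerate all 12 pairs:
a = 2: 2+7=9, 2+25=27, 2+28=1
a = 15: 15+7=22, 15+25=11, 15+28=14
a = 21: 21+7=28, 21+25=17, 21+28=20
a = 27: 27+7=5, 27+25=23, 27+28=26
Distinct residues collected: {1, 5, 9, 11, 14, 17, 20, 22, 23, 26, 27, 28}
|A + B| = 12 (out of 29 total residues).

A + B = {1, 5, 9, 11, 14, 17, 20, 22, 23, 26, 27, 28}


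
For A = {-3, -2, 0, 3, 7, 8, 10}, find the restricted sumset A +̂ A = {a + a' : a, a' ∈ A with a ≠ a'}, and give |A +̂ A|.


Restricted sumset: A +̂ A = {a + a' : a ∈ A, a' ∈ A, a ≠ a'}.
Equivalently, take A + A and drop any sum 2a that is achievable ONLY as a + a for a ∈ A (i.e. sums representable only with equal summands).
Enumerate pairs (a, a') with a < a' (symmetric, so each unordered pair gives one sum; this covers all a ≠ a'):
  -3 + -2 = -5
  -3 + 0 = -3
  -3 + 3 = 0
  -3 + 7 = 4
  -3 + 8 = 5
  -3 + 10 = 7
  -2 + 0 = -2
  -2 + 3 = 1
  -2 + 7 = 5
  -2 + 8 = 6
  -2 + 10 = 8
  0 + 3 = 3
  0 + 7 = 7
  0 + 8 = 8
  0 + 10 = 10
  3 + 7 = 10
  3 + 8 = 11
  3 + 10 = 13
  7 + 8 = 15
  7 + 10 = 17
  8 + 10 = 18
Collected distinct sums: {-5, -3, -2, 0, 1, 3, 4, 5, 6, 7, 8, 10, 11, 13, 15, 17, 18}
|A +̂ A| = 17
(Reference bound: |A +̂ A| ≥ 2|A| - 3 for |A| ≥ 2, with |A| = 7 giving ≥ 11.)

|A +̂ A| = 17


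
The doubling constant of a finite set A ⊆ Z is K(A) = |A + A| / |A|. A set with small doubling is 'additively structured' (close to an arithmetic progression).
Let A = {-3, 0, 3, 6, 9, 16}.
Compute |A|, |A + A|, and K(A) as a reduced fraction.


|A| = 6.
Compute A + A by enumerating all 36 pairs.
A + A = {-6, -3, 0, 3, 6, 9, 12, 13, 15, 16, 18, 19, 22, 25, 32}, so |A + A| = 15.
K = |A + A| / |A| = 15/6 = 5/2 ≈ 2.5000.
Reference: AP of size 6 gives K = 11/6 ≈ 1.8333; a fully generic set of size 6 gives K ≈ 3.5000.

|A| = 6, |A + A| = 15, K = 15/6 = 5/2.


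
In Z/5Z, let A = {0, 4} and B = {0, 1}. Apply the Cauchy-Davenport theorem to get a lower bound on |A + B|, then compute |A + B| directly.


Cauchy-Davenport: |A + B| ≥ min(p, |A| + |B| - 1) for A, B nonempty in Z/pZ.
|A| = 2, |B| = 2, p = 5.
CD lower bound = min(5, 2 + 2 - 1) = min(5, 3) = 3.
Compute A + B mod 5 directly:
a = 0: 0+0=0, 0+1=1
a = 4: 4+0=4, 4+1=0
A + B = {0, 1, 4}, so |A + B| = 3.
Verify: 3 ≥ 3? Yes ✓.

CD lower bound = 3, actual |A + B| = 3.


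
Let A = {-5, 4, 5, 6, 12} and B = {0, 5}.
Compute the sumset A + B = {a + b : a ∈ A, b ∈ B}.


A + B = {a + b : a ∈ A, b ∈ B}.
Enumerate all |A|·|B| = 5·2 = 10 pairs (a, b) and collect distinct sums.
a = -5: -5+0=-5, -5+5=0
a = 4: 4+0=4, 4+5=9
a = 5: 5+0=5, 5+5=10
a = 6: 6+0=6, 6+5=11
a = 12: 12+0=12, 12+5=17
Collecting distinct sums: A + B = {-5, 0, 4, 5, 6, 9, 10, 11, 12, 17}
|A + B| = 10

A + B = {-5, 0, 4, 5, 6, 9, 10, 11, 12, 17}


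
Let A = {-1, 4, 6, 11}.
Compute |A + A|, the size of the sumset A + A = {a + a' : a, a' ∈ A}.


A + A = {a + a' : a, a' ∈ A}; |A| = 4.
General bounds: 2|A| - 1 ≤ |A + A| ≤ |A|(|A|+1)/2, i.e. 7 ≤ |A + A| ≤ 10.
Lower bound 2|A|-1 is attained iff A is an arithmetic progression.
Enumerate sums a + a' for a ≤ a' (symmetric, so this suffices):
a = -1: -1+-1=-2, -1+4=3, -1+6=5, -1+11=10
a = 4: 4+4=8, 4+6=10, 4+11=15
a = 6: 6+6=12, 6+11=17
a = 11: 11+11=22
Distinct sums: {-2, 3, 5, 8, 10, 12, 15, 17, 22}
|A + A| = 9

|A + A| = 9


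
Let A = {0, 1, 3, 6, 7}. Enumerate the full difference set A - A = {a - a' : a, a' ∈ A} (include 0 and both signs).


A - A = {a - a' : a, a' ∈ A}.
Compute a - a' for each ordered pair (a, a'):
a = 0: 0-0=0, 0-1=-1, 0-3=-3, 0-6=-6, 0-7=-7
a = 1: 1-0=1, 1-1=0, 1-3=-2, 1-6=-5, 1-7=-6
a = 3: 3-0=3, 3-1=2, 3-3=0, 3-6=-3, 3-7=-4
a = 6: 6-0=6, 6-1=5, 6-3=3, 6-6=0, 6-7=-1
a = 7: 7-0=7, 7-1=6, 7-3=4, 7-6=1, 7-7=0
Collecting distinct values (and noting 0 appears from a-a):
A - A = {-7, -6, -5, -4, -3, -2, -1, 0, 1, 2, 3, 4, 5, 6, 7}
|A - A| = 15

A - A = {-7, -6, -5, -4, -3, -2, -1, 0, 1, 2, 3, 4, 5, 6, 7}


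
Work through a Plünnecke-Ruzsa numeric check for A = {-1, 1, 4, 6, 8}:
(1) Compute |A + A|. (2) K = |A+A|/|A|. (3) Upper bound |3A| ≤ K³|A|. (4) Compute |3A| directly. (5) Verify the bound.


|A| = 5.
Step 1: Compute A + A by enumerating all 25 pairs.
A + A = {-2, 0, 2, 3, 5, 7, 8, 9, 10, 12, 14, 16}, so |A + A| = 12.
Step 2: Doubling constant K = |A + A|/|A| = 12/5 = 12/5 ≈ 2.4000.
Step 3: Plünnecke-Ruzsa gives |3A| ≤ K³·|A| = (2.4000)³ · 5 ≈ 69.1200.
Step 4: Compute 3A = A + A + A directly by enumerating all triples (a,b,c) ∈ A³; |3A| = 22.
Step 5: Check 22 ≤ 69.1200? Yes ✓.

K = 12/5, Plünnecke-Ruzsa bound K³|A| ≈ 69.1200, |3A| = 22, inequality holds.


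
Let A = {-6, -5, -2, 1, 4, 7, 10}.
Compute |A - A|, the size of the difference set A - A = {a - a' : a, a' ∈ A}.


A - A = {a - a' : a, a' ∈ A}; |A| = 7.
Bounds: 2|A|-1 ≤ |A - A| ≤ |A|² - |A| + 1, i.e. 13 ≤ |A - A| ≤ 43.
Note: 0 ∈ A - A always (from a - a). The set is symmetric: if d ∈ A - A then -d ∈ A - A.
Enumerate nonzero differences d = a - a' with a > a' (then include -d):
Positive differences: {1, 3, 4, 6, 7, 9, 10, 12, 13, 15, 16}
Full difference set: {0} ∪ (positive diffs) ∪ (negative diffs).
|A - A| = 1 + 2·11 = 23 (matches direct enumeration: 23).

|A - A| = 23


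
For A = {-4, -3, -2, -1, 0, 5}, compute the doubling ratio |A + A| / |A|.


|A| = 6.
Compute A + A by enumerating all 36 pairs.
A + A = {-8, -7, -6, -5, -4, -3, -2, -1, 0, 1, 2, 3, 4, 5, 10}, so |A + A| = 15.
K = |A + A| / |A| = 15/6 = 5/2 ≈ 2.5000.
Reference: AP of size 6 gives K = 11/6 ≈ 1.8333; a fully generic set of size 6 gives K ≈ 3.5000.

|A| = 6, |A + A| = 15, K = 15/6 = 5/2.


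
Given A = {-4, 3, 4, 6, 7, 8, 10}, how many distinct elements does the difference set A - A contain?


A - A = {a - a' : a, a' ∈ A}; |A| = 7.
Bounds: 2|A|-1 ≤ |A - A| ≤ |A|² - |A| + 1, i.e. 13 ≤ |A - A| ≤ 43.
Note: 0 ∈ A - A always (from a - a). The set is symmetric: if d ∈ A - A then -d ∈ A - A.
Enumerate nonzero differences d = a - a' with a > a' (then include -d):
Positive differences: {1, 2, 3, 4, 5, 6, 7, 8, 10, 11, 12, 14}
Full difference set: {0} ∪ (positive diffs) ∪ (negative diffs).
|A - A| = 1 + 2·12 = 25 (matches direct enumeration: 25).

|A - A| = 25


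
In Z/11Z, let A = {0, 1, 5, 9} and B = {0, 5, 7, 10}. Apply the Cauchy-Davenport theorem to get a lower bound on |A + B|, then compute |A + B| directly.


Cauchy-Davenport: |A + B| ≥ min(p, |A| + |B| - 1) for A, B nonempty in Z/pZ.
|A| = 4, |B| = 4, p = 11.
CD lower bound = min(11, 4 + 4 - 1) = min(11, 7) = 7.
Compute A + B mod 11 directly:
a = 0: 0+0=0, 0+5=5, 0+7=7, 0+10=10
a = 1: 1+0=1, 1+5=6, 1+7=8, 1+10=0
a = 5: 5+0=5, 5+5=10, 5+7=1, 5+10=4
a = 9: 9+0=9, 9+5=3, 9+7=5, 9+10=8
A + B = {0, 1, 3, 4, 5, 6, 7, 8, 9, 10}, so |A + B| = 10.
Verify: 10 ≥ 7? Yes ✓.

CD lower bound = 7, actual |A + B| = 10.


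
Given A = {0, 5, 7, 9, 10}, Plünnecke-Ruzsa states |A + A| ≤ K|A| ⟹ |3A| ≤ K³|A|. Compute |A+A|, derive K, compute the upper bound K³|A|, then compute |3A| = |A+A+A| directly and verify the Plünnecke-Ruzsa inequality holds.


|A| = 5.
Step 1: Compute A + A by enumerating all 25 pairs.
A + A = {0, 5, 7, 9, 10, 12, 14, 15, 16, 17, 18, 19, 20}, so |A + A| = 13.
Step 2: Doubling constant K = |A + A|/|A| = 13/5 = 13/5 ≈ 2.6000.
Step 3: Plünnecke-Ruzsa gives |3A| ≤ K³·|A| = (2.6000)³ · 5 ≈ 87.8800.
Step 4: Compute 3A = A + A + A directly by enumerating all triples (a,b,c) ∈ A³; |3A| = 23.
Step 5: Check 23 ≤ 87.8800? Yes ✓.

K = 13/5, Plünnecke-Ruzsa bound K³|A| ≈ 87.8800, |3A| = 23, inequality holds.


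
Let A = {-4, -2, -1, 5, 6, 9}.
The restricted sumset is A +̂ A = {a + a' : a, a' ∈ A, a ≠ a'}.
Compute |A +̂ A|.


Restricted sumset: A +̂ A = {a + a' : a ∈ A, a' ∈ A, a ≠ a'}.
Equivalently, take A + A and drop any sum 2a that is achievable ONLY as a + a for a ∈ A (i.e. sums representable only with equal summands).
Enumerate pairs (a, a') with a < a' (symmetric, so each unordered pair gives one sum; this covers all a ≠ a'):
  -4 + -2 = -6
  -4 + -1 = -5
  -4 + 5 = 1
  -4 + 6 = 2
  -4 + 9 = 5
  -2 + -1 = -3
  -2 + 5 = 3
  -2 + 6 = 4
  -2 + 9 = 7
  -1 + 5 = 4
  -1 + 6 = 5
  -1 + 9 = 8
  5 + 6 = 11
  5 + 9 = 14
  6 + 9 = 15
Collected distinct sums: {-6, -5, -3, 1, 2, 3, 4, 5, 7, 8, 11, 14, 15}
|A +̂ A| = 13
(Reference bound: |A +̂ A| ≥ 2|A| - 3 for |A| ≥ 2, with |A| = 6 giving ≥ 9.)

|A +̂ A| = 13


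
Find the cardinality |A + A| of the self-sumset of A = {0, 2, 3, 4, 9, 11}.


A + A = {a + a' : a, a' ∈ A}; |A| = 6.
General bounds: 2|A| - 1 ≤ |A + A| ≤ |A|(|A|+1)/2, i.e. 11 ≤ |A + A| ≤ 21.
Lower bound 2|A|-1 is attained iff A is an arithmetic progression.
Enumerate sums a + a' for a ≤ a' (symmetric, so this suffices):
a = 0: 0+0=0, 0+2=2, 0+3=3, 0+4=4, 0+9=9, 0+11=11
a = 2: 2+2=4, 2+3=5, 2+4=6, 2+9=11, 2+11=13
a = 3: 3+3=6, 3+4=7, 3+9=12, 3+11=14
a = 4: 4+4=8, 4+9=13, 4+11=15
a = 9: 9+9=18, 9+11=20
a = 11: 11+11=22
Distinct sums: {0, 2, 3, 4, 5, 6, 7, 8, 9, 11, 12, 13, 14, 15, 18, 20, 22}
|A + A| = 17

|A + A| = 17


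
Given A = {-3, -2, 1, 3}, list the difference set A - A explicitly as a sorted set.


A - A = {a - a' : a, a' ∈ A}.
Compute a - a' for each ordered pair (a, a'):
a = -3: -3--3=0, -3--2=-1, -3-1=-4, -3-3=-6
a = -2: -2--3=1, -2--2=0, -2-1=-3, -2-3=-5
a = 1: 1--3=4, 1--2=3, 1-1=0, 1-3=-2
a = 3: 3--3=6, 3--2=5, 3-1=2, 3-3=0
Collecting distinct values (and noting 0 appears from a-a):
A - A = {-6, -5, -4, -3, -2, -1, 0, 1, 2, 3, 4, 5, 6}
|A - A| = 13

A - A = {-6, -5, -4, -3, -2, -1, 0, 1, 2, 3, 4, 5, 6}


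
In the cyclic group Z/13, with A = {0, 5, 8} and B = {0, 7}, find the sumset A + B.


Work in Z/13Z: reduce every sum a + b modulo 13.
Enumerate all 6 pairs:
a = 0: 0+0=0, 0+7=7
a = 5: 5+0=5, 5+7=12
a = 8: 8+0=8, 8+7=2
Distinct residues collected: {0, 2, 5, 7, 8, 12}
|A + B| = 6 (out of 13 total residues).

A + B = {0, 2, 5, 7, 8, 12}


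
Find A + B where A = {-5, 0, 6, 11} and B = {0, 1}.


A + B = {a + b : a ∈ A, b ∈ B}.
Enumerate all |A|·|B| = 4·2 = 8 pairs (a, b) and collect distinct sums.
a = -5: -5+0=-5, -5+1=-4
a = 0: 0+0=0, 0+1=1
a = 6: 6+0=6, 6+1=7
a = 11: 11+0=11, 11+1=12
Collecting distinct sums: A + B = {-5, -4, 0, 1, 6, 7, 11, 12}
|A + B| = 8

A + B = {-5, -4, 0, 1, 6, 7, 11, 12}


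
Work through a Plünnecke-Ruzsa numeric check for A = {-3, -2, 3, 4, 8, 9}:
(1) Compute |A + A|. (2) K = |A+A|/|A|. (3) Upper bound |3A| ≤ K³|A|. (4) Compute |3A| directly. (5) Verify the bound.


|A| = 6.
Step 1: Compute A + A by enumerating all 36 pairs.
A + A = {-6, -5, -4, 0, 1, 2, 5, 6, 7, 8, 11, 12, 13, 16, 17, 18}, so |A + A| = 16.
Step 2: Doubling constant K = |A + A|/|A| = 16/6 = 16/6 ≈ 2.6667.
Step 3: Plünnecke-Ruzsa gives |3A| ≤ K³·|A| = (2.6667)³ · 6 ≈ 113.7778.
Step 4: Compute 3A = A + A + A directly by enumerating all triples (a,b,c) ∈ A³; |3A| = 31.
Step 5: Check 31 ≤ 113.7778? Yes ✓.

K = 16/6, Plünnecke-Ruzsa bound K³|A| ≈ 113.7778, |3A| = 31, inequality holds.


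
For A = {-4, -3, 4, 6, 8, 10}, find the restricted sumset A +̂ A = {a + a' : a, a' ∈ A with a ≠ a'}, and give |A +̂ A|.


Restricted sumset: A +̂ A = {a + a' : a ∈ A, a' ∈ A, a ≠ a'}.
Equivalently, take A + A and drop any sum 2a that is achievable ONLY as a + a for a ∈ A (i.e. sums representable only with equal summands).
Enumerate pairs (a, a') with a < a' (symmetric, so each unordered pair gives one sum; this covers all a ≠ a'):
  -4 + -3 = -7
  -4 + 4 = 0
  -4 + 6 = 2
  -4 + 8 = 4
  -4 + 10 = 6
  -3 + 4 = 1
  -3 + 6 = 3
  -3 + 8 = 5
  -3 + 10 = 7
  4 + 6 = 10
  4 + 8 = 12
  4 + 10 = 14
  6 + 8 = 14
  6 + 10 = 16
  8 + 10 = 18
Collected distinct sums: {-7, 0, 1, 2, 3, 4, 5, 6, 7, 10, 12, 14, 16, 18}
|A +̂ A| = 14
(Reference bound: |A +̂ A| ≥ 2|A| - 3 for |A| ≥ 2, with |A| = 6 giving ≥ 9.)

|A +̂ A| = 14


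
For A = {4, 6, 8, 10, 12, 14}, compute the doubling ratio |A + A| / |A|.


|A| = 6.
Compute A + A by enumerating all 36 pairs.
A + A = {8, 10, 12, 14, 16, 18, 20, 22, 24, 26, 28}, so |A + A| = 11.
K = |A + A| / |A| = 11/6 (already in lowest terms) ≈ 1.8333.
Reference: AP of size 6 gives K = 11/6 ≈ 1.8333; a fully generic set of size 6 gives K ≈ 3.5000.

|A| = 6, |A + A| = 11, K = 11/6.


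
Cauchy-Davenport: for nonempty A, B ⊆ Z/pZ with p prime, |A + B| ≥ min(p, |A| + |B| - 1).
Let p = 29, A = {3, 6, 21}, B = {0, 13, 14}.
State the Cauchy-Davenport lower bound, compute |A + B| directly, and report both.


Cauchy-Davenport: |A + B| ≥ min(p, |A| + |B| - 1) for A, B nonempty in Z/pZ.
|A| = 3, |B| = 3, p = 29.
CD lower bound = min(29, 3 + 3 - 1) = min(29, 5) = 5.
Compute A + B mod 29 directly:
a = 3: 3+0=3, 3+13=16, 3+14=17
a = 6: 6+0=6, 6+13=19, 6+14=20
a = 21: 21+0=21, 21+13=5, 21+14=6
A + B = {3, 5, 6, 16, 17, 19, 20, 21}, so |A + B| = 8.
Verify: 8 ≥ 5? Yes ✓.

CD lower bound = 5, actual |A + B| = 8.


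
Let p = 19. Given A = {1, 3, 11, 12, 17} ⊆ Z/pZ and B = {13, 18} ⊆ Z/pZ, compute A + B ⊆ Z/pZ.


Work in Z/19Z: reduce every sum a + b modulo 19.
Enumerate all 10 pairs:
a = 1: 1+13=14, 1+18=0
a = 3: 3+13=16, 3+18=2
a = 11: 11+13=5, 11+18=10
a = 12: 12+13=6, 12+18=11
a = 17: 17+13=11, 17+18=16
Distinct residues collected: {0, 2, 5, 6, 10, 11, 14, 16}
|A + B| = 8 (out of 19 total residues).

A + B = {0, 2, 5, 6, 10, 11, 14, 16}


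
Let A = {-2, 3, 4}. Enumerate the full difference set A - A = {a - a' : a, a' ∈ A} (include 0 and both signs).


A - A = {a - a' : a, a' ∈ A}.
Compute a - a' for each ordered pair (a, a'):
a = -2: -2--2=0, -2-3=-5, -2-4=-6
a = 3: 3--2=5, 3-3=0, 3-4=-1
a = 4: 4--2=6, 4-3=1, 4-4=0
Collecting distinct values (and noting 0 appears from a-a):
A - A = {-6, -5, -1, 0, 1, 5, 6}
|A - A| = 7

A - A = {-6, -5, -1, 0, 1, 5, 6}


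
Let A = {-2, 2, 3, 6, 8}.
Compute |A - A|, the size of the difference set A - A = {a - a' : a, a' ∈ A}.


A - A = {a - a' : a, a' ∈ A}; |A| = 5.
Bounds: 2|A|-1 ≤ |A - A| ≤ |A|² - |A| + 1, i.e. 9 ≤ |A - A| ≤ 21.
Note: 0 ∈ A - A always (from a - a). The set is symmetric: if d ∈ A - A then -d ∈ A - A.
Enumerate nonzero differences d = a - a' with a > a' (then include -d):
Positive differences: {1, 2, 3, 4, 5, 6, 8, 10}
Full difference set: {0} ∪ (positive diffs) ∪ (negative diffs).
|A - A| = 1 + 2·8 = 17 (matches direct enumeration: 17).

|A - A| = 17


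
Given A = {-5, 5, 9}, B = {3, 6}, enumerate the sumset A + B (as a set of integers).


A + B = {a + b : a ∈ A, b ∈ B}.
Enumerate all |A|·|B| = 3·2 = 6 pairs (a, b) and collect distinct sums.
a = -5: -5+3=-2, -5+6=1
a = 5: 5+3=8, 5+6=11
a = 9: 9+3=12, 9+6=15
Collecting distinct sums: A + B = {-2, 1, 8, 11, 12, 15}
|A + B| = 6

A + B = {-2, 1, 8, 11, 12, 15}


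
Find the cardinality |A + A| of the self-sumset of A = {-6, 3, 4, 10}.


A + A = {a + a' : a, a' ∈ A}; |A| = 4.
General bounds: 2|A| - 1 ≤ |A + A| ≤ |A|(|A|+1)/2, i.e. 7 ≤ |A + A| ≤ 10.
Lower bound 2|A|-1 is attained iff A is an arithmetic progression.
Enumerate sums a + a' for a ≤ a' (symmetric, so this suffices):
a = -6: -6+-6=-12, -6+3=-3, -6+4=-2, -6+10=4
a = 3: 3+3=6, 3+4=7, 3+10=13
a = 4: 4+4=8, 4+10=14
a = 10: 10+10=20
Distinct sums: {-12, -3, -2, 4, 6, 7, 8, 13, 14, 20}
|A + A| = 10

|A + A| = 10


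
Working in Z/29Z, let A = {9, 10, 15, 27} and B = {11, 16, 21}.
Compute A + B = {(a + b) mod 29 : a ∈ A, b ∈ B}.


Work in Z/29Z: reduce every sum a + b modulo 29.
Enumerate all 12 pairs:
a = 9: 9+11=20, 9+16=25, 9+21=1
a = 10: 10+11=21, 10+16=26, 10+21=2
a = 15: 15+11=26, 15+16=2, 15+21=7
a = 27: 27+11=9, 27+16=14, 27+21=19
Distinct residues collected: {1, 2, 7, 9, 14, 19, 20, 21, 25, 26}
|A + B| = 10 (out of 29 total residues).

A + B = {1, 2, 7, 9, 14, 19, 20, 21, 25, 26}


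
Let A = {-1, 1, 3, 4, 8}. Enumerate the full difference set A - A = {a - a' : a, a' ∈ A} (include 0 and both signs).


A - A = {a - a' : a, a' ∈ A}.
Compute a - a' for each ordered pair (a, a'):
a = -1: -1--1=0, -1-1=-2, -1-3=-4, -1-4=-5, -1-8=-9
a = 1: 1--1=2, 1-1=0, 1-3=-2, 1-4=-3, 1-8=-7
a = 3: 3--1=4, 3-1=2, 3-3=0, 3-4=-1, 3-8=-5
a = 4: 4--1=5, 4-1=3, 4-3=1, 4-4=0, 4-8=-4
a = 8: 8--1=9, 8-1=7, 8-3=5, 8-4=4, 8-8=0
Collecting distinct values (and noting 0 appears from a-a):
A - A = {-9, -7, -5, -4, -3, -2, -1, 0, 1, 2, 3, 4, 5, 7, 9}
|A - A| = 15

A - A = {-9, -7, -5, -4, -3, -2, -1, 0, 1, 2, 3, 4, 5, 7, 9}


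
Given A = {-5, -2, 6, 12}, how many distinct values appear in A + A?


A + A = {a + a' : a, a' ∈ A}; |A| = 4.
General bounds: 2|A| - 1 ≤ |A + A| ≤ |A|(|A|+1)/2, i.e. 7 ≤ |A + A| ≤ 10.
Lower bound 2|A|-1 is attained iff A is an arithmetic progression.
Enumerate sums a + a' for a ≤ a' (symmetric, so this suffices):
a = -5: -5+-5=-10, -5+-2=-7, -5+6=1, -5+12=7
a = -2: -2+-2=-4, -2+6=4, -2+12=10
a = 6: 6+6=12, 6+12=18
a = 12: 12+12=24
Distinct sums: {-10, -7, -4, 1, 4, 7, 10, 12, 18, 24}
|A + A| = 10

|A + A| = 10


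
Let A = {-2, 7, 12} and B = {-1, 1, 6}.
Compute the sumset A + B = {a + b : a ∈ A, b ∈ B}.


A + B = {a + b : a ∈ A, b ∈ B}.
Enumerate all |A|·|B| = 3·3 = 9 pairs (a, b) and collect distinct sums.
a = -2: -2+-1=-3, -2+1=-1, -2+6=4
a = 7: 7+-1=6, 7+1=8, 7+6=13
a = 12: 12+-1=11, 12+1=13, 12+6=18
Collecting distinct sums: A + B = {-3, -1, 4, 6, 8, 11, 13, 18}
|A + B| = 8

A + B = {-3, -1, 4, 6, 8, 11, 13, 18}


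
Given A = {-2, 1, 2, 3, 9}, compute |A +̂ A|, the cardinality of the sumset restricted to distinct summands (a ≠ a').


Restricted sumset: A +̂ A = {a + a' : a ∈ A, a' ∈ A, a ≠ a'}.
Equivalently, take A + A and drop any sum 2a that is achievable ONLY as a + a for a ∈ A (i.e. sums representable only with equal summands).
Enumerate pairs (a, a') with a < a' (symmetric, so each unordered pair gives one sum; this covers all a ≠ a'):
  -2 + 1 = -1
  -2 + 2 = 0
  -2 + 3 = 1
  -2 + 9 = 7
  1 + 2 = 3
  1 + 3 = 4
  1 + 9 = 10
  2 + 3 = 5
  2 + 9 = 11
  3 + 9 = 12
Collected distinct sums: {-1, 0, 1, 3, 4, 5, 7, 10, 11, 12}
|A +̂ A| = 10
(Reference bound: |A +̂ A| ≥ 2|A| - 3 for |A| ≥ 2, with |A| = 5 giving ≥ 7.)

|A +̂ A| = 10


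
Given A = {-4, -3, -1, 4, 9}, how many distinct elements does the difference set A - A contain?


A - A = {a - a' : a, a' ∈ A}; |A| = 5.
Bounds: 2|A|-1 ≤ |A - A| ≤ |A|² - |A| + 1, i.e. 9 ≤ |A - A| ≤ 21.
Note: 0 ∈ A - A always (from a - a). The set is symmetric: if d ∈ A - A then -d ∈ A - A.
Enumerate nonzero differences d = a - a' with a > a' (then include -d):
Positive differences: {1, 2, 3, 5, 7, 8, 10, 12, 13}
Full difference set: {0} ∪ (positive diffs) ∪ (negative diffs).
|A - A| = 1 + 2·9 = 19 (matches direct enumeration: 19).

|A - A| = 19


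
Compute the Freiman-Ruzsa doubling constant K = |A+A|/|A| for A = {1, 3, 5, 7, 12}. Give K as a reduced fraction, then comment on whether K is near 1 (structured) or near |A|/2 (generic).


|A| = 5.
Compute A + A by enumerating all 25 pairs.
A + A = {2, 4, 6, 8, 10, 12, 13, 14, 15, 17, 19, 24}, so |A + A| = 12.
K = |A + A| / |A| = 12/5 (already in lowest terms) ≈ 2.4000.
Reference: AP of size 5 gives K = 9/5 ≈ 1.8000; a fully generic set of size 5 gives K ≈ 3.0000.

|A| = 5, |A + A| = 12, K = 12/5.


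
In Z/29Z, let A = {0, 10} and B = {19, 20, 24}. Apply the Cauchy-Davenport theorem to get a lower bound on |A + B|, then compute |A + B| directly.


Cauchy-Davenport: |A + B| ≥ min(p, |A| + |B| - 1) for A, B nonempty in Z/pZ.
|A| = 2, |B| = 3, p = 29.
CD lower bound = min(29, 2 + 3 - 1) = min(29, 4) = 4.
Compute A + B mod 29 directly:
a = 0: 0+19=19, 0+20=20, 0+24=24
a = 10: 10+19=0, 10+20=1, 10+24=5
A + B = {0, 1, 5, 19, 20, 24}, so |A + B| = 6.
Verify: 6 ≥ 4? Yes ✓.

CD lower bound = 4, actual |A + B| = 6.


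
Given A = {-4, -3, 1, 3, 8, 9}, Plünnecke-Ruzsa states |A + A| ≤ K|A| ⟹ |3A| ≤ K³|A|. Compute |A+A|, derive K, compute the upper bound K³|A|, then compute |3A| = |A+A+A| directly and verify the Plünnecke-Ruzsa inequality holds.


|A| = 6.
Step 1: Compute A + A by enumerating all 36 pairs.
A + A = {-8, -7, -6, -3, -2, -1, 0, 2, 4, 5, 6, 9, 10, 11, 12, 16, 17, 18}, so |A + A| = 18.
Step 2: Doubling constant K = |A + A|/|A| = 18/6 = 18/6 ≈ 3.0000.
Step 3: Plünnecke-Ruzsa gives |3A| ≤ K³·|A| = (3.0000)³ · 6 ≈ 162.0000.
Step 4: Compute 3A = A + A + A directly by enumerating all triples (a,b,c) ∈ A³; |3A| = 35.
Step 5: Check 35 ≤ 162.0000? Yes ✓.

K = 18/6, Plünnecke-Ruzsa bound K³|A| ≈ 162.0000, |3A| = 35, inequality holds.


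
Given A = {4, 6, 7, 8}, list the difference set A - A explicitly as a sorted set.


A - A = {a - a' : a, a' ∈ A}.
Compute a - a' for each ordered pair (a, a'):
a = 4: 4-4=0, 4-6=-2, 4-7=-3, 4-8=-4
a = 6: 6-4=2, 6-6=0, 6-7=-1, 6-8=-2
a = 7: 7-4=3, 7-6=1, 7-7=0, 7-8=-1
a = 8: 8-4=4, 8-6=2, 8-7=1, 8-8=0
Collecting distinct values (and noting 0 appears from a-a):
A - A = {-4, -3, -2, -1, 0, 1, 2, 3, 4}
|A - A| = 9

A - A = {-4, -3, -2, -1, 0, 1, 2, 3, 4}


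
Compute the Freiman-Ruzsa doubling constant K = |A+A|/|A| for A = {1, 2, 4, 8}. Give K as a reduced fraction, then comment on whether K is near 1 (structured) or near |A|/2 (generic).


|A| = 4.
Compute A + A by enumerating all 16 pairs.
A + A = {2, 3, 4, 5, 6, 8, 9, 10, 12, 16}, so |A + A| = 10.
K = |A + A| / |A| = 10/4 = 5/2 ≈ 2.5000.
Reference: AP of size 4 gives K = 7/4 ≈ 1.7500; a fully generic set of size 4 gives K ≈ 2.5000.

|A| = 4, |A + A| = 10, K = 10/4 = 5/2.


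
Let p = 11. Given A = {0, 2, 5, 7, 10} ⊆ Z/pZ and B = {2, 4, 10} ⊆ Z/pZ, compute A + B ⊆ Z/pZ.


Work in Z/11Z: reduce every sum a + b modulo 11.
Enumerate all 15 pairs:
a = 0: 0+2=2, 0+4=4, 0+10=10
a = 2: 2+2=4, 2+4=6, 2+10=1
a = 5: 5+2=7, 5+4=9, 5+10=4
a = 7: 7+2=9, 7+4=0, 7+10=6
a = 10: 10+2=1, 10+4=3, 10+10=9
Distinct residues collected: {0, 1, 2, 3, 4, 6, 7, 9, 10}
|A + B| = 9 (out of 11 total residues).

A + B = {0, 1, 2, 3, 4, 6, 7, 9, 10}


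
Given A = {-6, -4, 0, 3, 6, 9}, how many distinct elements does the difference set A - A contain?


A - A = {a - a' : a, a' ∈ A}; |A| = 6.
Bounds: 2|A|-1 ≤ |A - A| ≤ |A|² - |A| + 1, i.e. 11 ≤ |A - A| ≤ 31.
Note: 0 ∈ A - A always (from a - a). The set is symmetric: if d ∈ A - A then -d ∈ A - A.
Enumerate nonzero differences d = a - a' with a > a' (then include -d):
Positive differences: {2, 3, 4, 6, 7, 9, 10, 12, 13, 15}
Full difference set: {0} ∪ (positive diffs) ∪ (negative diffs).
|A - A| = 1 + 2·10 = 21 (matches direct enumeration: 21).

|A - A| = 21


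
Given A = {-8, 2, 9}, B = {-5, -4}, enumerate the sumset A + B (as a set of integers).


A + B = {a + b : a ∈ A, b ∈ B}.
Enumerate all |A|·|B| = 3·2 = 6 pairs (a, b) and collect distinct sums.
a = -8: -8+-5=-13, -8+-4=-12
a = 2: 2+-5=-3, 2+-4=-2
a = 9: 9+-5=4, 9+-4=5
Collecting distinct sums: A + B = {-13, -12, -3, -2, 4, 5}
|A + B| = 6

A + B = {-13, -12, -3, -2, 4, 5}


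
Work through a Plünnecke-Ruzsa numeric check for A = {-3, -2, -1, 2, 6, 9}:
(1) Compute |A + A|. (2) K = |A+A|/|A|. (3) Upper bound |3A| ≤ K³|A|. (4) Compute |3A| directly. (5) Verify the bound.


|A| = 6.
Step 1: Compute A + A by enumerating all 36 pairs.
A + A = {-6, -5, -4, -3, -2, -1, 0, 1, 3, 4, 5, 6, 7, 8, 11, 12, 15, 18}, so |A + A| = 18.
Step 2: Doubling constant K = |A + A|/|A| = 18/6 = 18/6 ≈ 3.0000.
Step 3: Plünnecke-Ruzsa gives |3A| ≤ K³·|A| = (3.0000)³ · 6 ≈ 162.0000.
Step 4: Compute 3A = A + A + A directly by enumerating all triples (a,b,c) ∈ A³; |3A| = 32.
Step 5: Check 32 ≤ 162.0000? Yes ✓.

K = 18/6, Plünnecke-Ruzsa bound K³|A| ≈ 162.0000, |3A| = 32, inequality holds.


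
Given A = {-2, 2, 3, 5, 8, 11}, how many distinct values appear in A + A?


A + A = {a + a' : a, a' ∈ A}; |A| = 6.
General bounds: 2|A| - 1 ≤ |A + A| ≤ |A|(|A|+1)/2, i.e. 11 ≤ |A + A| ≤ 21.
Lower bound 2|A|-1 is attained iff A is an arithmetic progression.
Enumerate sums a + a' for a ≤ a' (symmetric, so this suffices):
a = -2: -2+-2=-4, -2+2=0, -2+3=1, -2+5=3, -2+8=6, -2+11=9
a = 2: 2+2=4, 2+3=5, 2+5=7, 2+8=10, 2+11=13
a = 3: 3+3=6, 3+5=8, 3+8=11, 3+11=14
a = 5: 5+5=10, 5+8=13, 5+11=16
a = 8: 8+8=16, 8+11=19
a = 11: 11+11=22
Distinct sums: {-4, 0, 1, 3, 4, 5, 6, 7, 8, 9, 10, 11, 13, 14, 16, 19, 22}
|A + A| = 17

|A + A| = 17


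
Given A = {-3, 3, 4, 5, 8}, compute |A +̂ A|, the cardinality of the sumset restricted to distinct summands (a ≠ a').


Restricted sumset: A +̂ A = {a + a' : a ∈ A, a' ∈ A, a ≠ a'}.
Equivalently, take A + A and drop any sum 2a that is achievable ONLY as a + a for a ∈ A (i.e. sums representable only with equal summands).
Enumerate pairs (a, a') with a < a' (symmetric, so each unordered pair gives one sum; this covers all a ≠ a'):
  -3 + 3 = 0
  -3 + 4 = 1
  -3 + 5 = 2
  -3 + 8 = 5
  3 + 4 = 7
  3 + 5 = 8
  3 + 8 = 11
  4 + 5 = 9
  4 + 8 = 12
  5 + 8 = 13
Collected distinct sums: {0, 1, 2, 5, 7, 8, 9, 11, 12, 13}
|A +̂ A| = 10
(Reference bound: |A +̂ A| ≥ 2|A| - 3 for |A| ≥ 2, with |A| = 5 giving ≥ 7.)

|A +̂ A| = 10


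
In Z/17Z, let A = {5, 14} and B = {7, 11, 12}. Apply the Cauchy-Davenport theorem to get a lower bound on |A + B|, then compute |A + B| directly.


Cauchy-Davenport: |A + B| ≥ min(p, |A| + |B| - 1) for A, B nonempty in Z/pZ.
|A| = 2, |B| = 3, p = 17.
CD lower bound = min(17, 2 + 3 - 1) = min(17, 4) = 4.
Compute A + B mod 17 directly:
a = 5: 5+7=12, 5+11=16, 5+12=0
a = 14: 14+7=4, 14+11=8, 14+12=9
A + B = {0, 4, 8, 9, 12, 16}, so |A + B| = 6.
Verify: 6 ≥ 4? Yes ✓.

CD lower bound = 4, actual |A + B| = 6.


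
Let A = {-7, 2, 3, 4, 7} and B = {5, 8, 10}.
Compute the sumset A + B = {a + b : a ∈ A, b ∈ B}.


A + B = {a + b : a ∈ A, b ∈ B}.
Enumerate all |A|·|B| = 5·3 = 15 pairs (a, b) and collect distinct sums.
a = -7: -7+5=-2, -7+8=1, -7+10=3
a = 2: 2+5=7, 2+8=10, 2+10=12
a = 3: 3+5=8, 3+8=11, 3+10=13
a = 4: 4+5=9, 4+8=12, 4+10=14
a = 7: 7+5=12, 7+8=15, 7+10=17
Collecting distinct sums: A + B = {-2, 1, 3, 7, 8, 9, 10, 11, 12, 13, 14, 15, 17}
|A + B| = 13

A + B = {-2, 1, 3, 7, 8, 9, 10, 11, 12, 13, 14, 15, 17}


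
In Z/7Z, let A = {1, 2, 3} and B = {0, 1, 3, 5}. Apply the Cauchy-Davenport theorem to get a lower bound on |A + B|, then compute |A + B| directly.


Cauchy-Davenport: |A + B| ≥ min(p, |A| + |B| - 1) for A, B nonempty in Z/pZ.
|A| = 3, |B| = 4, p = 7.
CD lower bound = min(7, 3 + 4 - 1) = min(7, 6) = 6.
Compute A + B mod 7 directly:
a = 1: 1+0=1, 1+1=2, 1+3=4, 1+5=6
a = 2: 2+0=2, 2+1=3, 2+3=5, 2+5=0
a = 3: 3+0=3, 3+1=4, 3+3=6, 3+5=1
A + B = {0, 1, 2, 3, 4, 5, 6}, so |A + B| = 7.
Verify: 7 ≥ 6? Yes ✓.

CD lower bound = 6, actual |A + B| = 7.


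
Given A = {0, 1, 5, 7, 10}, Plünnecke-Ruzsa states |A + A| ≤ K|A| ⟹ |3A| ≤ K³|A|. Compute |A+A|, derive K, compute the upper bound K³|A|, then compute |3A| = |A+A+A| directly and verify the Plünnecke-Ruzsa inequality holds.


|A| = 5.
Step 1: Compute A + A by enumerating all 25 pairs.
A + A = {0, 1, 2, 5, 6, 7, 8, 10, 11, 12, 14, 15, 17, 20}, so |A + A| = 14.
Step 2: Doubling constant K = |A + A|/|A| = 14/5 = 14/5 ≈ 2.8000.
Step 3: Plünnecke-Ruzsa gives |3A| ≤ K³·|A| = (2.8000)³ · 5 ≈ 109.7600.
Step 4: Compute 3A = A + A + A directly by enumerating all triples (a,b,c) ∈ A³; |3A| = 26.
Step 5: Check 26 ≤ 109.7600? Yes ✓.

K = 14/5, Plünnecke-Ruzsa bound K³|A| ≈ 109.7600, |3A| = 26, inequality holds.


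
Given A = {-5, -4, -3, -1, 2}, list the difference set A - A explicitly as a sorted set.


A - A = {a - a' : a, a' ∈ A}.
Compute a - a' for each ordered pair (a, a'):
a = -5: -5--5=0, -5--4=-1, -5--3=-2, -5--1=-4, -5-2=-7
a = -4: -4--5=1, -4--4=0, -4--3=-1, -4--1=-3, -4-2=-6
a = -3: -3--5=2, -3--4=1, -3--3=0, -3--1=-2, -3-2=-5
a = -1: -1--5=4, -1--4=3, -1--3=2, -1--1=0, -1-2=-3
a = 2: 2--5=7, 2--4=6, 2--3=5, 2--1=3, 2-2=0
Collecting distinct values (and noting 0 appears from a-a):
A - A = {-7, -6, -5, -4, -3, -2, -1, 0, 1, 2, 3, 4, 5, 6, 7}
|A - A| = 15

A - A = {-7, -6, -5, -4, -3, -2, -1, 0, 1, 2, 3, 4, 5, 6, 7}


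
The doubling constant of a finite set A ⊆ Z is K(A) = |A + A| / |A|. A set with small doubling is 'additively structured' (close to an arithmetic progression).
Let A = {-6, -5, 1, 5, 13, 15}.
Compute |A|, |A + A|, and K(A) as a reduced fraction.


|A| = 6.
Compute A + A by enumerating all 36 pairs.
A + A = {-12, -11, -10, -5, -4, -1, 0, 2, 6, 7, 8, 9, 10, 14, 16, 18, 20, 26, 28, 30}, so |A + A| = 20.
K = |A + A| / |A| = 20/6 = 10/3 ≈ 3.3333.
Reference: AP of size 6 gives K = 11/6 ≈ 1.8333; a fully generic set of size 6 gives K ≈ 3.5000.

|A| = 6, |A + A| = 20, K = 20/6 = 10/3.


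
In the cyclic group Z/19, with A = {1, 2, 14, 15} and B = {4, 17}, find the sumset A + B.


Work in Z/19Z: reduce every sum a + b modulo 19.
Enumerate all 8 pairs:
a = 1: 1+4=5, 1+17=18
a = 2: 2+4=6, 2+17=0
a = 14: 14+4=18, 14+17=12
a = 15: 15+4=0, 15+17=13
Distinct residues collected: {0, 5, 6, 12, 13, 18}
|A + B| = 6 (out of 19 total residues).

A + B = {0, 5, 6, 12, 13, 18}


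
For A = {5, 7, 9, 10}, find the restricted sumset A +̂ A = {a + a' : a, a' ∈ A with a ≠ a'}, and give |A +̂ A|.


Restricted sumset: A +̂ A = {a + a' : a ∈ A, a' ∈ A, a ≠ a'}.
Equivalently, take A + A and drop any sum 2a that is achievable ONLY as a + a for a ∈ A (i.e. sums representable only with equal summands).
Enumerate pairs (a, a') with a < a' (symmetric, so each unordered pair gives one sum; this covers all a ≠ a'):
  5 + 7 = 12
  5 + 9 = 14
  5 + 10 = 15
  7 + 9 = 16
  7 + 10 = 17
  9 + 10 = 19
Collected distinct sums: {12, 14, 15, 16, 17, 19}
|A +̂ A| = 6
(Reference bound: |A +̂ A| ≥ 2|A| - 3 for |A| ≥ 2, with |A| = 4 giving ≥ 5.)

|A +̂ A| = 6


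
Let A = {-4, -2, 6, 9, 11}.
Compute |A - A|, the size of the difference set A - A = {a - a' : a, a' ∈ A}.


A - A = {a - a' : a, a' ∈ A}; |A| = 5.
Bounds: 2|A|-1 ≤ |A - A| ≤ |A|² - |A| + 1, i.e. 9 ≤ |A - A| ≤ 21.
Note: 0 ∈ A - A always (from a - a). The set is symmetric: if d ∈ A - A then -d ∈ A - A.
Enumerate nonzero differences d = a - a' with a > a' (then include -d):
Positive differences: {2, 3, 5, 8, 10, 11, 13, 15}
Full difference set: {0} ∪ (positive diffs) ∪ (negative diffs).
|A - A| = 1 + 2·8 = 17 (matches direct enumeration: 17).

|A - A| = 17


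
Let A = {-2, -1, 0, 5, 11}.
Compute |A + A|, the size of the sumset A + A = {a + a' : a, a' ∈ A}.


A + A = {a + a' : a, a' ∈ A}; |A| = 5.
General bounds: 2|A| - 1 ≤ |A + A| ≤ |A|(|A|+1)/2, i.e. 9 ≤ |A + A| ≤ 15.
Lower bound 2|A|-1 is attained iff A is an arithmetic progression.
Enumerate sums a + a' for a ≤ a' (symmetric, so this suffices):
a = -2: -2+-2=-4, -2+-1=-3, -2+0=-2, -2+5=3, -2+11=9
a = -1: -1+-1=-2, -1+0=-1, -1+5=4, -1+11=10
a = 0: 0+0=0, 0+5=5, 0+11=11
a = 5: 5+5=10, 5+11=16
a = 11: 11+11=22
Distinct sums: {-4, -3, -2, -1, 0, 3, 4, 5, 9, 10, 11, 16, 22}
|A + A| = 13

|A + A| = 13


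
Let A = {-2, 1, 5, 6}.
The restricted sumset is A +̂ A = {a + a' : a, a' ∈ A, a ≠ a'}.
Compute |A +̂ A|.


Restricted sumset: A +̂ A = {a + a' : a ∈ A, a' ∈ A, a ≠ a'}.
Equivalently, take A + A and drop any sum 2a that is achievable ONLY as a + a for a ∈ A (i.e. sums representable only with equal summands).
Enumerate pairs (a, a') with a < a' (symmetric, so each unordered pair gives one sum; this covers all a ≠ a'):
  -2 + 1 = -1
  -2 + 5 = 3
  -2 + 6 = 4
  1 + 5 = 6
  1 + 6 = 7
  5 + 6 = 11
Collected distinct sums: {-1, 3, 4, 6, 7, 11}
|A +̂ A| = 6
(Reference bound: |A +̂ A| ≥ 2|A| - 3 for |A| ≥ 2, with |A| = 4 giving ≥ 5.)

|A +̂ A| = 6


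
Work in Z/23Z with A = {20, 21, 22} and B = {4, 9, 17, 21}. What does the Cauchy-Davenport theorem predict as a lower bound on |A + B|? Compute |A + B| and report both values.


Cauchy-Davenport: |A + B| ≥ min(p, |A| + |B| - 1) for A, B nonempty in Z/pZ.
|A| = 3, |B| = 4, p = 23.
CD lower bound = min(23, 3 + 4 - 1) = min(23, 6) = 6.
Compute A + B mod 23 directly:
a = 20: 20+4=1, 20+9=6, 20+17=14, 20+21=18
a = 21: 21+4=2, 21+9=7, 21+17=15, 21+21=19
a = 22: 22+4=3, 22+9=8, 22+17=16, 22+21=20
A + B = {1, 2, 3, 6, 7, 8, 14, 15, 16, 18, 19, 20}, so |A + B| = 12.
Verify: 12 ≥ 6? Yes ✓.

CD lower bound = 6, actual |A + B| = 12.


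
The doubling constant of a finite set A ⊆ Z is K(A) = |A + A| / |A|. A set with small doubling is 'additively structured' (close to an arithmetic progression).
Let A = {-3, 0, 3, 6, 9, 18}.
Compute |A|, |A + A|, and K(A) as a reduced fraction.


|A| = 6.
Compute A + A by enumerating all 36 pairs.
A + A = {-6, -3, 0, 3, 6, 9, 12, 15, 18, 21, 24, 27, 36}, so |A + A| = 13.
K = |A + A| / |A| = 13/6 (already in lowest terms) ≈ 2.1667.
Reference: AP of size 6 gives K = 11/6 ≈ 1.8333; a fully generic set of size 6 gives K ≈ 3.5000.

|A| = 6, |A + A| = 13, K = 13/6.


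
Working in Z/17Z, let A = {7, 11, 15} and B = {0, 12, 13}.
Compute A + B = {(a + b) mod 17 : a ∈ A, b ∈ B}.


Work in Z/17Z: reduce every sum a + b modulo 17.
Enumerate all 9 pairs:
a = 7: 7+0=7, 7+12=2, 7+13=3
a = 11: 11+0=11, 11+12=6, 11+13=7
a = 15: 15+0=15, 15+12=10, 15+13=11
Distinct residues collected: {2, 3, 6, 7, 10, 11, 15}
|A + B| = 7 (out of 17 total residues).

A + B = {2, 3, 6, 7, 10, 11, 15}


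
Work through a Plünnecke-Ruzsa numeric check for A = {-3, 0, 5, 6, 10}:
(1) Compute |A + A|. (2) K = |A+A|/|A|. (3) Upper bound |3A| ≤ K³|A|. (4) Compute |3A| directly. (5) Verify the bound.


|A| = 5.
Step 1: Compute A + A by enumerating all 25 pairs.
A + A = {-6, -3, 0, 2, 3, 5, 6, 7, 10, 11, 12, 15, 16, 20}, so |A + A| = 14.
Step 2: Doubling constant K = |A + A|/|A| = 14/5 = 14/5 ≈ 2.8000.
Step 3: Plünnecke-Ruzsa gives |3A| ≤ K³·|A| = (2.8000)³ · 5 ≈ 109.7600.
Step 4: Compute 3A = A + A + A directly by enumerating all triples (a,b,c) ∈ A³; |3A| = 27.
Step 5: Check 27 ≤ 109.7600? Yes ✓.

K = 14/5, Plünnecke-Ruzsa bound K³|A| ≈ 109.7600, |3A| = 27, inequality holds.


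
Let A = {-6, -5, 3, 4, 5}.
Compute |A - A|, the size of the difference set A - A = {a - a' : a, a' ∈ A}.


A - A = {a - a' : a, a' ∈ A}; |A| = 5.
Bounds: 2|A|-1 ≤ |A - A| ≤ |A|² - |A| + 1, i.e. 9 ≤ |A - A| ≤ 21.
Note: 0 ∈ A - A always (from a - a). The set is symmetric: if d ∈ A - A then -d ∈ A - A.
Enumerate nonzero differences d = a - a' with a > a' (then include -d):
Positive differences: {1, 2, 8, 9, 10, 11}
Full difference set: {0} ∪ (positive diffs) ∪ (negative diffs).
|A - A| = 1 + 2·6 = 13 (matches direct enumeration: 13).

|A - A| = 13
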